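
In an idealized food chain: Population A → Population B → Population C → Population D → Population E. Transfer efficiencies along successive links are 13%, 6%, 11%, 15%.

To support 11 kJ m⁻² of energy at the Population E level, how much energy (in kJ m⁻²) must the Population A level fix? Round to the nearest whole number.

85470 kJ m⁻²

Cumulative transfer efficiency: 0.13 × 0.06 × 0.11 × 0.15 = 0.0001287
Population A energy = 11 / 0.0001287 = 85470 kJ m⁻²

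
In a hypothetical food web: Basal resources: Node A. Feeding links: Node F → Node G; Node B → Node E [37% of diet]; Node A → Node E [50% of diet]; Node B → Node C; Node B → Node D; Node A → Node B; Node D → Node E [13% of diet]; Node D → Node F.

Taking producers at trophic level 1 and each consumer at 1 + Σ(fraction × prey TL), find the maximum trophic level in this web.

Node B: 1 + 1 = 2
Node C: 1 + 2 = 3
Node D: 1 + 2 = 3
Node E: 1 + (0.5×1 + 0.13×3 + 0.37×2) = 2.63
Node F: 1 + 3 = 4
Node G: 1 + 4 = 5

5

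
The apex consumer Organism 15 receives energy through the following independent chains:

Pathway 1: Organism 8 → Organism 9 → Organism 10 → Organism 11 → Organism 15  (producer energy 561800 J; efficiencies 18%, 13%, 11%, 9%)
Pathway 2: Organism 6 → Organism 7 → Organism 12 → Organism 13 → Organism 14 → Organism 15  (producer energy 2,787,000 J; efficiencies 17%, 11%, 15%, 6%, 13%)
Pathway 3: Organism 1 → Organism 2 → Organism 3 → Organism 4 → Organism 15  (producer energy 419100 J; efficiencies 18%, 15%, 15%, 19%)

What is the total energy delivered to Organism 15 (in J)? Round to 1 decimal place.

513.6 J

Pathway 1: 561800 × 0.18 × 0.13 × 0.11 × 0.09 = 130.146588 J
Pathway 2: 2787000 × 0.17 × 0.11 × 0.15 × 0.06 × 0.13 = 60.976773 J
Pathway 3: 419100 × 0.18 × 0.15 × 0.15 × 0.19 = 322.49745 J
Total at Organism 15: 130.146588 + 60.976773 + 322.49745 = 513.620811 J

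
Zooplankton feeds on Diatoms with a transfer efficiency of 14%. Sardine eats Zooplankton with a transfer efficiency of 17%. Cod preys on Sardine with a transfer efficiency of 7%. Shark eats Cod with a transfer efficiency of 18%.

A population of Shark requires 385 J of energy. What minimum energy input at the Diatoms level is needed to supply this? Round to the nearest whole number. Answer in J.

1283847 J

Cumulative transfer efficiency: 0.14 × 0.17 × 0.07 × 0.18 = 0.00029988
Diatoms energy = 385 / 0.00029988 = 1283847 J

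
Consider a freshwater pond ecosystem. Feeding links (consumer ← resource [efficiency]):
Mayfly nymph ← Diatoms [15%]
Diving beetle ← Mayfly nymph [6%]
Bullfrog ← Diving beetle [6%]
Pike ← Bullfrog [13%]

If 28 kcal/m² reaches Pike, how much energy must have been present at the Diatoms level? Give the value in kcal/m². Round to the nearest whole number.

398860 kcal/m²

Cumulative transfer efficiency: 0.15 × 0.06 × 0.06 × 0.13 = 0.0000702
Diatoms energy = 28 / 0.0000702 = 398860 kcal/m²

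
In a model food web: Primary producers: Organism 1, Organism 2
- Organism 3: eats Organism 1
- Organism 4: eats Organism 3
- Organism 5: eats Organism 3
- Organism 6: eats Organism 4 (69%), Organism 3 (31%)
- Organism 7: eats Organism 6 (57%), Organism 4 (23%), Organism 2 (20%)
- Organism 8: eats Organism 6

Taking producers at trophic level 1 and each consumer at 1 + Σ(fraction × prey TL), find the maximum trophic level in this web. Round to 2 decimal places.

4.69

Organism 3: 1 + 1 = 2
Organism 4: 1 + 2 = 3
Organism 5: 1 + 2 = 3
Organism 6: 1 + (0.69×3 + 0.31×2) = 3.69
Organism 7: 1 + (0.57×3.69 + 0.23×3 + 0.2×1) = 3.9933
Organism 8: 1 + 3.69 = 4.69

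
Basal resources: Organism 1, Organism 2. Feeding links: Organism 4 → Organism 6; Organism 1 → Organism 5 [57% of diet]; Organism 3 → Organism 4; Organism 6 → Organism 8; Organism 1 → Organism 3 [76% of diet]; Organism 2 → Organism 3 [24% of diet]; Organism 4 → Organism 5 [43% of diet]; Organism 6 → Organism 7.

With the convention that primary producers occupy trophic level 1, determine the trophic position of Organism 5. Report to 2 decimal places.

Organism 3: 1 + (0.76×1 + 0.24×1) = 2
Organism 4: 1 + 2 = 3
Organism 5: 1 + (0.57×1 + 0.43×3) = 2.86
Organism 6: 1 + 3 = 4
Organism 7: 1 + 4 = 5
Organism 8: 1 + 4 = 5

2.86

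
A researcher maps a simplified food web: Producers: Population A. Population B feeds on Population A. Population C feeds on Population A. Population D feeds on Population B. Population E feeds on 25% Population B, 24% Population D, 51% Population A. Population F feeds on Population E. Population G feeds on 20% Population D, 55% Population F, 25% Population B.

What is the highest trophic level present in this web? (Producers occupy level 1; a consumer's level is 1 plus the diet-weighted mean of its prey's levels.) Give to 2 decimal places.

Population B: 1 + 1 = 2
Population C: 1 + 1 = 2
Population D: 1 + 2 = 3
Population E: 1 + (0.25×2 + 0.24×3 + 0.51×1) = 2.73
Population F: 1 + 2.73 = 3.73
Population G: 1 + (0.2×3 + 0.55×3.73 + 0.25×2) = 4.1515

4.15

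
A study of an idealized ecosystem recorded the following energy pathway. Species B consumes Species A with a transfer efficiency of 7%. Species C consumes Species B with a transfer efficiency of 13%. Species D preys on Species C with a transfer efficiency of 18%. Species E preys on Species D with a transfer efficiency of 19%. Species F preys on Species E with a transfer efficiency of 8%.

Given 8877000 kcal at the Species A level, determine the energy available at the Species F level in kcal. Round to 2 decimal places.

Species B: 8877000 × 0.07 = 621390 kcal
Species C: 621390 × 0.13 = 80780.7 kcal
Species D: 80780.7 × 0.18 = 14540.526 kcal
Species E: 14540.526 × 0.19 = 2762.69994 kcal
Species F: 2762.69994 × 0.08 = 221.0159952 kcal

221.02 kcal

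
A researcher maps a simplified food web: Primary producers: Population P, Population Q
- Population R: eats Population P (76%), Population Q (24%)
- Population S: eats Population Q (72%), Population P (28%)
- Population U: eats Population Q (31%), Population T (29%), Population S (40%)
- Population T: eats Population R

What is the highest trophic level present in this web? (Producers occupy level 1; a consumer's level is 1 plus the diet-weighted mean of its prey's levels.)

3

Population R: 1 + (0.76×1 + 0.24×1) = 2
Population S: 1 + (0.72×1 + 0.28×1) = 2
Population T: 1 + 2 = 3
Population U: 1 + (0.31×1 + 0.29×3 + 0.4×2) = 2.98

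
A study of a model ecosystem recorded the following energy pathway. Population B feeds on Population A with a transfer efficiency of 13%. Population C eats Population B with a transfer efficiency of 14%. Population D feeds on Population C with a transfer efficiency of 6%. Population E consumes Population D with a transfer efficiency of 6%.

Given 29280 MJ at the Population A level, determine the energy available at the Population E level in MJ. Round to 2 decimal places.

1.92 MJ

Population B: 29280 × 0.13 = 3806.4 MJ
Population C: 3806.4 × 0.14 = 532.896 MJ
Population D: 532.896 × 0.06 = 31.97376 MJ
Population E: 31.97376 × 0.06 = 1.9184256 MJ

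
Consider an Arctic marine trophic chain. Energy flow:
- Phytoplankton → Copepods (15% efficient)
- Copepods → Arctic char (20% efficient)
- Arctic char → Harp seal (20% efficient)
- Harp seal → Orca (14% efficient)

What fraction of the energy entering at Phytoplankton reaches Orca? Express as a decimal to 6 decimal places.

0.000840

Product of link efficiencies: 0.15 × 0.2 × 0.2 × 0.14 = 0.00084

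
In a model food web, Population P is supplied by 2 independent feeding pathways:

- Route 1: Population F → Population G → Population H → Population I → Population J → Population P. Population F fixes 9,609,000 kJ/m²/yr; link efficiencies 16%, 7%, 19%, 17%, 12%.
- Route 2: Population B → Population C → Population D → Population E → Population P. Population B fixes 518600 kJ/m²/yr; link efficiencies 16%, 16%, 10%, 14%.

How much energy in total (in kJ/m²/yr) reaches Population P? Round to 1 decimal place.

603.0 kJ/m²/yr

Route 1: 9609000 × 0.16 × 0.07 × 0.19 × 0.17 × 0.12 = 417.1382208 kJ/m²/yr
Route 2: 518600 × 0.16 × 0.16 × 0.1 × 0.14 = 185.86624 kJ/m²/yr
Total at Population P: 417.1382208 + 185.86624 = 603.0044608 kJ/m²/yr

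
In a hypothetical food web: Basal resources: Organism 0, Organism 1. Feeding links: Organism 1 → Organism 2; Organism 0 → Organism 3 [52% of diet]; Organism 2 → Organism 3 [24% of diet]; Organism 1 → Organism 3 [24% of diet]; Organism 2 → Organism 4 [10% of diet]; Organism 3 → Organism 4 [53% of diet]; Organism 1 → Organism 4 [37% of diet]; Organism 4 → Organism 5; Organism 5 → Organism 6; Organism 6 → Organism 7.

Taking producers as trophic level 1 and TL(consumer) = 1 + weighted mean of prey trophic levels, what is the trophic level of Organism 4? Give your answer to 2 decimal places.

2.76

Organism 2: 1 + 1 = 2
Organism 3: 1 + (0.52×1 + 0.24×2 + 0.24×1) = 2.24
Organism 4: 1 + (0.1×2 + 0.53×2.24 + 0.37×1) = 2.7572
Organism 5: 1 + 2.7572 = 3.7572
Organism 6: 1 + 3.7572 = 4.7572
Organism 7: 1 + 4.7572 = 5.7572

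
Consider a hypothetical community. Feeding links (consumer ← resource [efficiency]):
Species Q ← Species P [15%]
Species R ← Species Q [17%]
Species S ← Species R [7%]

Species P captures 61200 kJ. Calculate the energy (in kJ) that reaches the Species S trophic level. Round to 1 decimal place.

Species Q: 61200 × 0.15 = 9180 kJ
Species R: 9180 × 0.17 = 1560.6 kJ
Species S: 1560.6 × 0.07 = 109.242 kJ

109.2 kJ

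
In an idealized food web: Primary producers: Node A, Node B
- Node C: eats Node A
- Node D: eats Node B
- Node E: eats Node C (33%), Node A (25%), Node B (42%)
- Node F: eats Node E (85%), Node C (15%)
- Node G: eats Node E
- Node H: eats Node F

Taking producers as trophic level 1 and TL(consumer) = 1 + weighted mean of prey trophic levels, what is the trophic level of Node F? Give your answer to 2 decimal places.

Node C: 1 + 1 = 2
Node D: 1 + 1 = 2
Node E: 1 + (0.33×2 + 0.25×1 + 0.42×1) = 2.33
Node F: 1 + (0.85×2.33 + 0.15×2) = 3.2805
Node G: 1 + 2.33 = 3.33
Node H: 1 + 3.2805 = 4.2805

3.28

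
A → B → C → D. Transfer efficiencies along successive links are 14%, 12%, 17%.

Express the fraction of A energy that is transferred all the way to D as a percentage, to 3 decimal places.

Product of link efficiencies: 0.14 × 0.12 × 0.17 = 0.002856
As a percentage: 0.002856 × 100 = 0.286%

0.286%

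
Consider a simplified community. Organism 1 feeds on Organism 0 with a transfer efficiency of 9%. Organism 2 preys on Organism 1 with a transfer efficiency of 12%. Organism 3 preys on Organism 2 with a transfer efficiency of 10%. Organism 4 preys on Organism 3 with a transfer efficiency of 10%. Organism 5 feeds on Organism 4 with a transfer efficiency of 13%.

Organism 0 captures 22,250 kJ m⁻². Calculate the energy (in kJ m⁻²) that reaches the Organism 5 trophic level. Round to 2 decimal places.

0.31 kJ m⁻²

Organism 1: 22250 × 0.09 = 2002.5 kJ m⁻²
Organism 2: 2002.5 × 0.12 = 240.3 kJ m⁻²
Organism 3: 240.3 × 0.1 = 24.03 kJ m⁻²
Organism 4: 24.03 × 0.1 = 2.403 kJ m⁻²
Organism 5: 2.403 × 0.13 = 0.31239 kJ m⁻²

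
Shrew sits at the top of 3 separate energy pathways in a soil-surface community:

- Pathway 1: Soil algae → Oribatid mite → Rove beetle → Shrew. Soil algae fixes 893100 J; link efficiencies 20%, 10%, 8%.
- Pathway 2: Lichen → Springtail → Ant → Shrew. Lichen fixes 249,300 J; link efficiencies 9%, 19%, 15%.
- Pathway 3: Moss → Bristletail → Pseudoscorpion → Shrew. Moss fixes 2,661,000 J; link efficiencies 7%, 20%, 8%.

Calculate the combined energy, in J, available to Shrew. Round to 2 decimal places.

Pathway 1: 893100 × 0.2 × 0.1 × 0.08 = 1428.96 J
Pathway 2: 249300 × 0.09 × 0.19 × 0.15 = 639.4545 J
Pathway 3: 2661000 × 0.07 × 0.2 × 0.08 = 2980.32 J
Total at Shrew: 1428.96 + 639.4545 + 2980.32 = 5048.7345 J

5048.73 J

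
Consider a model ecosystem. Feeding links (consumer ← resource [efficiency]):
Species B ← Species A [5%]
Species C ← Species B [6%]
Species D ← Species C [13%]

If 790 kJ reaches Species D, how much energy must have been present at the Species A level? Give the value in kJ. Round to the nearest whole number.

Cumulative transfer efficiency: 0.05 × 0.06 × 0.13 = 0.00039
Species A energy = 790 / 0.00039 = 2025641 kJ

2025641 kJ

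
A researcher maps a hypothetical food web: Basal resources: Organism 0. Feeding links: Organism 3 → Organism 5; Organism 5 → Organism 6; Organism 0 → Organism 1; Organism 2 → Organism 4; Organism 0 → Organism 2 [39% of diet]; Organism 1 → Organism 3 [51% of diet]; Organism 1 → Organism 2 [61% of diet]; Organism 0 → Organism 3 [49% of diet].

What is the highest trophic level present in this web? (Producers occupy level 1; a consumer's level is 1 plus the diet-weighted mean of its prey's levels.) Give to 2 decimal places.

Organism 1: 1 + 1 = 2
Organism 2: 1 + (0.39×1 + 0.61×2) = 2.61
Organism 3: 1 + (0.51×2 + 0.49×1) = 2.51
Organism 4: 1 + 2.61 = 3.61
Organism 5: 1 + 2.51 = 3.51
Organism 6: 1 + 3.51 = 4.51

4.51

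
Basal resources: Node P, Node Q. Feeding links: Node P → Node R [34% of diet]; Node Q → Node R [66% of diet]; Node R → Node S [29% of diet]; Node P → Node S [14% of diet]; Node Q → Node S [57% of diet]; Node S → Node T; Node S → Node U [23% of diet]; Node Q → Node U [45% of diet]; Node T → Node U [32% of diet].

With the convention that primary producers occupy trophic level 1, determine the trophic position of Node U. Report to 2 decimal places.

3.03

Node R: 1 + (0.34×1 + 0.66×1) = 2
Node S: 1 + (0.29×2 + 0.14×1 + 0.57×1) = 2.29
Node T: 1 + 2.29 = 3.29
Node U: 1 + (0.23×2.29 + 0.45×1 + 0.32×3.29) = 3.0295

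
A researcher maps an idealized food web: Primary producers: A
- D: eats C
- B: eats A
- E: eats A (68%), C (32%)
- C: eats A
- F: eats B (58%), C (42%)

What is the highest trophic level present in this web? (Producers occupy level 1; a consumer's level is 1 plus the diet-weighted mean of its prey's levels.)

B: 1 + 1 = 2
C: 1 + 1 = 2
D: 1 + 2 = 3
E: 1 + (0.68×1 + 0.32×2) = 2.32
F: 1 + (0.58×2 + 0.42×2) = 3

3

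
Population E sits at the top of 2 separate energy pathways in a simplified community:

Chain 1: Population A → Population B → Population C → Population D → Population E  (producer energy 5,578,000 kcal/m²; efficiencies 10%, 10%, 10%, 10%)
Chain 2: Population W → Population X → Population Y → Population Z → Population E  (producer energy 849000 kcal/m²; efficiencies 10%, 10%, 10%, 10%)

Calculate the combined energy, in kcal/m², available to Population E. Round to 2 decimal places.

642.70 kcal/m²

Chain 1: 5578000 × 0.1 × 0.1 × 0.1 × 0.1 = 557.8 kcal/m²
Chain 2: 849000 × 0.1 × 0.1 × 0.1 × 0.1 = 84.9 kcal/m²
Total at Population E: 557.8 + 84.9 = 642.7 kcal/m²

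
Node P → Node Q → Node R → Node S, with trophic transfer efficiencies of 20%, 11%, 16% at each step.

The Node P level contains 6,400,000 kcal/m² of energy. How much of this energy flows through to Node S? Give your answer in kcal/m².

22528 kcal/m²

Node Q: 6400000 × 0.2 = 1280000 kcal/m²
Node R: 1280000 × 0.11 = 140800 kcal/m²
Node S: 140800 × 0.16 = 22528 kcal/m²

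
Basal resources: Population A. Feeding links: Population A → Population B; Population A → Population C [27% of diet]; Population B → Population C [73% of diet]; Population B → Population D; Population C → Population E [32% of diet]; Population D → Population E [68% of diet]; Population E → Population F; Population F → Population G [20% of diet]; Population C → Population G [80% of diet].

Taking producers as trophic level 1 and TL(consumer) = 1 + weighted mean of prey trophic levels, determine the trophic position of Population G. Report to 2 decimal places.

Population B: 1 + 1 = 2
Population C: 1 + (0.27×1 + 0.73×2) = 2.73
Population D: 1 + 2 = 3
Population E: 1 + (0.32×2.73 + 0.68×3) = 3.9136
Population F: 1 + 3.9136 = 4.9136
Population G: 1 + (0.2×4.9136 + 0.8×2.73) = 4.16672

4.17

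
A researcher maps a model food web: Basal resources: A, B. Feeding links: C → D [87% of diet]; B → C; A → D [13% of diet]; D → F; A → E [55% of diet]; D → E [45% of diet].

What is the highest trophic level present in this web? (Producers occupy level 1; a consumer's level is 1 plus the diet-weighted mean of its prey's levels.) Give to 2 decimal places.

C: 1 + 1 = 2
D: 1 + (0.13×1 + 0.87×2) = 2.87
E: 1 + (0.45×2.87 + 0.55×1) = 2.8415
F: 1 + 2.87 = 3.87

3.87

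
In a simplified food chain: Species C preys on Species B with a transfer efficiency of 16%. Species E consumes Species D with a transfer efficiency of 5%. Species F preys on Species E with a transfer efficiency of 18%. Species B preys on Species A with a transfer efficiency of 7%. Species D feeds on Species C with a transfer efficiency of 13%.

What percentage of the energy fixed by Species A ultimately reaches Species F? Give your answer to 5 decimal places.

Product of link efficiencies: 0.07 × 0.16 × 0.13 × 0.05 × 0.18 = 0.000013104
As a percentage: 0.000013104 × 100 = 0.00131%

0.00131%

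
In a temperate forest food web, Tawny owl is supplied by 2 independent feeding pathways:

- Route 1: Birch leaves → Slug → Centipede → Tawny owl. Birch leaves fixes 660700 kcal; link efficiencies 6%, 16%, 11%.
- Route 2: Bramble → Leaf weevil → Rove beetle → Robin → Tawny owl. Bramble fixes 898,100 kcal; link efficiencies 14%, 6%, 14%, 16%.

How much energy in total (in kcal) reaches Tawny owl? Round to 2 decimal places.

Route 1: 660700 × 0.06 × 0.16 × 0.11 = 697.6992 kcal
Route 2: 898100 × 0.14 × 0.06 × 0.14 × 0.16 = 168.986496 kcal
Total at Tawny owl: 697.6992 + 168.986496 = 866.685696 kcal

866.69 kcal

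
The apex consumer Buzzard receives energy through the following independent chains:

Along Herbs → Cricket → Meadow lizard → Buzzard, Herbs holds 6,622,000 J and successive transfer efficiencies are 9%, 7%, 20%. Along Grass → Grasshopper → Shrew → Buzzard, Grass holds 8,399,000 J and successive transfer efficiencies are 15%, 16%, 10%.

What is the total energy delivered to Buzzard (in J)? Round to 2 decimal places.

Via Herbs: 6622000 × 0.09 × 0.07 × 0.2 = 8343.72 J
Via Grass: 8399000 × 0.15 × 0.16 × 0.1 = 20157.6 J
Total at Buzzard: 8343.72 + 20157.6 = 28501.32 J

28501.32 J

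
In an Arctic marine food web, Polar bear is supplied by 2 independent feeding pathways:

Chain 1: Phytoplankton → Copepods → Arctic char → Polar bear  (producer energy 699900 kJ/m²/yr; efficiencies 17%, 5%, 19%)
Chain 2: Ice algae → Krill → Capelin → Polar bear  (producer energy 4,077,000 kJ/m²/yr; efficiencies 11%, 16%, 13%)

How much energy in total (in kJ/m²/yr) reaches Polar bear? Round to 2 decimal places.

10458.51 kJ/m²/yr

Chain 1: 699900 × 0.17 × 0.05 × 0.19 = 1130.3385 kJ/m²/yr
Chain 2: 4077000 × 0.11 × 0.16 × 0.13 = 9328.176 kJ/m²/yr
Total at Polar bear: 1130.3385 + 9328.176 = 10458.5145 kJ/m²/yr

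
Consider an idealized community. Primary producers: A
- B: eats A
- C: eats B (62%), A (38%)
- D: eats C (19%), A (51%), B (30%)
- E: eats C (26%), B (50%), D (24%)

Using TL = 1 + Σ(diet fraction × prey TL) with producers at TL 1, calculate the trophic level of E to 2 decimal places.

3.31

B: 1 + 1 = 2
C: 1 + (0.62×2 + 0.38×1) = 2.62
D: 1 + (0.19×2.62 + 0.51×1 + 0.3×2) = 2.6078
E: 1 + (0.26×2.62 + 0.5×2 + 0.24×2.6078) = 3.307072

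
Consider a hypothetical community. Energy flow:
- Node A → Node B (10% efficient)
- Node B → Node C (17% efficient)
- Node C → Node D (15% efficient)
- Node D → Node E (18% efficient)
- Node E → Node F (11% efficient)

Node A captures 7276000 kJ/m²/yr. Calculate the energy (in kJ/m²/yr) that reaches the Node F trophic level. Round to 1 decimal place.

Node B: 7276000 × 0.1 = 727600 kJ/m²/yr
Node C: 727600 × 0.17 = 123692 kJ/m²/yr
Node D: 123692 × 0.15 = 18553.8 kJ/m²/yr
Node E: 18553.8 × 0.18 = 3339.684 kJ/m²/yr
Node F: 3339.684 × 0.11 = 367.36524 kJ/m²/yr

367.4 kJ/m²/yr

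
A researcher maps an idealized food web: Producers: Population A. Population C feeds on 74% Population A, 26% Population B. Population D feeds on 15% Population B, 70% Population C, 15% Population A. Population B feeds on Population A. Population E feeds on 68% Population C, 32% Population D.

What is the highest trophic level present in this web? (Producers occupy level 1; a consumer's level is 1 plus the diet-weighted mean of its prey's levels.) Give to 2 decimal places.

Population B: 1 + 1 = 2
Population C: 1 + (0.74×1 + 0.26×2) = 2.26
Population D: 1 + (0.15×2 + 0.7×2.26 + 0.15×1) = 3.032
Population E: 1 + (0.68×2.26 + 0.32×3.032) = 3.50704

3.51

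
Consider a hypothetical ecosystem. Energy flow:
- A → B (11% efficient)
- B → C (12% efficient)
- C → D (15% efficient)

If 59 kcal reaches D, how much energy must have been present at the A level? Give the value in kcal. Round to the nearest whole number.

Cumulative transfer efficiency: 0.11 × 0.12 × 0.15 = 0.00198
A energy = 59 / 0.00198 = 29798 kcal

29798 kcal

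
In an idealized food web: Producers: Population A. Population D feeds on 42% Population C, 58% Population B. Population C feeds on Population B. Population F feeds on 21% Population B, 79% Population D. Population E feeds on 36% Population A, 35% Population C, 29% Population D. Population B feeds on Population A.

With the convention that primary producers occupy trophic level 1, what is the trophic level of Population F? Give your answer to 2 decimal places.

4.12

Population B: 1 + 1 = 2
Population C: 1 + 2 = 3
Population D: 1 + (0.42×3 + 0.58×2) = 3.42
Population E: 1 + (0.36×1 + 0.35×3 + 0.29×3.42) = 3.4018
Population F: 1 + (0.21×2 + 0.79×3.42) = 4.1218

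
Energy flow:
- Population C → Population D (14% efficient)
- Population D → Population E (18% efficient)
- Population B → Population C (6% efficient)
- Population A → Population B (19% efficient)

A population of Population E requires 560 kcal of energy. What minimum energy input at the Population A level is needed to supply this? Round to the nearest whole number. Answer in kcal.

Cumulative transfer efficiency: 0.19 × 0.06 × 0.14 × 0.18 = 0.00028728
Population A energy = 560 / 0.00028728 = 1949318 kcal

1949318 kcal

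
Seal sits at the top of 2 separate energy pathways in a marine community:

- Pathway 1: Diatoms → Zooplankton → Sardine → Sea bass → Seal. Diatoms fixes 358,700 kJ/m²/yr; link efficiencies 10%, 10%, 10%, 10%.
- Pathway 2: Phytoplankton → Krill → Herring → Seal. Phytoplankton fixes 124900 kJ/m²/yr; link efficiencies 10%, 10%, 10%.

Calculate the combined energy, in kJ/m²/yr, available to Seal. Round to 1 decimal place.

160.8 kJ/m²/yr

Pathway 1: 358700 × 0.1 × 0.1 × 0.1 × 0.1 = 35.87 kJ/m²/yr
Pathway 2: 124900 × 0.1 × 0.1 × 0.1 = 124.9 kJ/m²/yr
Total at Seal: 35.87 + 124.9 = 160.77 kJ/m²/yr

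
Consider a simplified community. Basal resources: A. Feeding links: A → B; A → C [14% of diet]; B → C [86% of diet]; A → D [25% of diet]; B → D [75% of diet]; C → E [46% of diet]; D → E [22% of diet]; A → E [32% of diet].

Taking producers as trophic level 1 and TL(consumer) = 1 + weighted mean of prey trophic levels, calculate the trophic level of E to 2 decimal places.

B: 1 + 1 = 2
C: 1 + (0.14×1 + 0.86×2) = 2.86
D: 1 + (0.25×1 + 0.75×2) = 2.75
E: 1 + (0.46×2.86 + 0.22×2.75 + 0.32×1) = 3.2406

3.24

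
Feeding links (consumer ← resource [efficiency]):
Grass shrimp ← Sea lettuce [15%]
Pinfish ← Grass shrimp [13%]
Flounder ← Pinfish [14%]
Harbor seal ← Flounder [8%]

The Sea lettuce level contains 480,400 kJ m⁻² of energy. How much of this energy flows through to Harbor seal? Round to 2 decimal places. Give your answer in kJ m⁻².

104.92 kJ m⁻²

Grass shrimp: 480400 × 0.15 = 72060 kJ m⁻²
Pinfish: 72060 × 0.13 = 9367.8 kJ m⁻²
Flounder: 9367.8 × 0.14 = 1311.492 kJ m⁻²
Harbor seal: 1311.492 × 0.08 = 104.91936 kJ m⁻²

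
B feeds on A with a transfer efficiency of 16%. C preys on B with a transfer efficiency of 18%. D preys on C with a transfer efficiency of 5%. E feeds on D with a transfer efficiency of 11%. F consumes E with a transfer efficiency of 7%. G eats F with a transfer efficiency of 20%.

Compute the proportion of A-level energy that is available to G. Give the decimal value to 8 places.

Product of link efficiencies: 0.16 × 0.18 × 0.05 × 0.11 × 0.07 × 0.2 = 0.0000022176

0.00000222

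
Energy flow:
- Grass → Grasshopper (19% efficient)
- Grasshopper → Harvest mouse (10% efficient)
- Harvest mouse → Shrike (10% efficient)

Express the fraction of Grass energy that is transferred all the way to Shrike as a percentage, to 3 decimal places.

Product of link efficiencies: 0.19 × 0.1 × 0.1 = 0.0019
As a percentage: 0.0019 × 100 = 0.190%

0.190%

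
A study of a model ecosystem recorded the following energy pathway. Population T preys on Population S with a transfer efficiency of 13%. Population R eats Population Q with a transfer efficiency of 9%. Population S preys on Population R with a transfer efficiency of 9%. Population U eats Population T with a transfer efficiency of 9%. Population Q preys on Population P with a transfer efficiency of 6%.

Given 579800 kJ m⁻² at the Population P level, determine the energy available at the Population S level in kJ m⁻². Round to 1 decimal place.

281.8 kJ m⁻²

Population Q: 579800 × 0.06 = 34788 kJ m⁻²
Population R: 34788 × 0.09 = 3130.92 kJ m⁻²
Population S: 3130.92 × 0.09 = 281.7828 kJ m⁻²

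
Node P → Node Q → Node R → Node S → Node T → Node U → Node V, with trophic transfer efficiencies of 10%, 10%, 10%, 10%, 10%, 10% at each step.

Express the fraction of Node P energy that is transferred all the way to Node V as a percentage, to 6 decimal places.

0.000100%

Product of link efficiencies: 0.1 × 0.1 × 0.1 × 0.1 × 0.1 × 0.1 = 0.000001
As a percentage: 0.000001 × 100 = 0.000100%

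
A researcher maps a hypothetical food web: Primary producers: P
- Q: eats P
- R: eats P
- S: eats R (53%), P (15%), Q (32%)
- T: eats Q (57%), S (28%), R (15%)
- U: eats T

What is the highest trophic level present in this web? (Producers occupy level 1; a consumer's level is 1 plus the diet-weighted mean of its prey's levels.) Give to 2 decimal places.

Q: 1 + 1 = 2
R: 1 + 1 = 2
S: 1 + (0.53×2 + 0.15×1 + 0.32×2) = 2.85
T: 1 + (0.57×2 + 0.28×2.85 + 0.15×2) = 3.238
U: 1 + 3.238 = 4.238

4.24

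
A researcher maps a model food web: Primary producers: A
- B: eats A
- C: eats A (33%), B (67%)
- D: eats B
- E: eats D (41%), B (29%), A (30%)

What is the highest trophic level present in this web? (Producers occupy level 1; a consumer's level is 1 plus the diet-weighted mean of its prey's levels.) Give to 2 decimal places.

B: 1 + 1 = 2
C: 1 + (0.33×1 + 0.67×2) = 2.67
D: 1 + 2 = 3
E: 1 + (0.41×3 + 0.29×2 + 0.3×1) = 3.11

3.11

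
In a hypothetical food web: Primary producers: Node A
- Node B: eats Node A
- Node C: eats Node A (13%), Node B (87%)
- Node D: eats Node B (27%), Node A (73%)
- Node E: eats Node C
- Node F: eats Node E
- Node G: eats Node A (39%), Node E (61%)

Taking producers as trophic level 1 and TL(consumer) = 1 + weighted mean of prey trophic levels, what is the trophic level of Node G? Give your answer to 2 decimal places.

Node B: 1 + 1 = 2
Node C: 1 + (0.13×1 + 0.87×2) = 2.87
Node D: 1 + (0.27×2 + 0.73×1) = 2.27
Node E: 1 + 2.87 = 3.87
Node F: 1 + 3.87 = 4.87
Node G: 1 + (0.39×1 + 0.61×3.87) = 3.7507

3.75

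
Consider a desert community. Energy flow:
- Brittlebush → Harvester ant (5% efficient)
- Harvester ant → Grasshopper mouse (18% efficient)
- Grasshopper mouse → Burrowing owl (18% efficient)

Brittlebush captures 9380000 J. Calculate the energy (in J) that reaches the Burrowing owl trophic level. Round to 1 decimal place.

15195.6 J

Harvester ant: 9380000 × 0.05 = 469000 J
Grasshopper mouse: 469000 × 0.18 = 84420 J
Burrowing owl: 84420 × 0.18 = 15195.6 J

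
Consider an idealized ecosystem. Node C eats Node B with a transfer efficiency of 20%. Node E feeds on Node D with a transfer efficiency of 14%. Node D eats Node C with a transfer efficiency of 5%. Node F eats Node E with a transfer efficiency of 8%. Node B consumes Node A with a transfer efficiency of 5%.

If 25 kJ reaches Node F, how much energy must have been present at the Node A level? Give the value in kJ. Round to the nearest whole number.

Cumulative transfer efficiency: 0.05 × 0.2 × 0.05 × 0.14 × 0.08 = 0.0000056
Node A energy = 25 / 0.0000056 = 4464286 kJ

4464286 kJ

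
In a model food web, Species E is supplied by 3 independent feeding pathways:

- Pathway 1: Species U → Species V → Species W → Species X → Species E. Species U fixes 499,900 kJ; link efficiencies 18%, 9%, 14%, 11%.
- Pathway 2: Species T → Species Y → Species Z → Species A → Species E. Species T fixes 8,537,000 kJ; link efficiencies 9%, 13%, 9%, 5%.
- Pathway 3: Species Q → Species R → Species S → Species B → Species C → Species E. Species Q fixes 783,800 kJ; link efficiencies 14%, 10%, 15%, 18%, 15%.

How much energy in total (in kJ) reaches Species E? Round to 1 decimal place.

618.6 kJ

Pathway 1: 499900 × 0.18 × 0.09 × 0.14 × 0.11 = 124.715052 kJ
Pathway 2: 8537000 × 0.09 × 0.13 × 0.09 × 0.05 = 449.47305 kJ
Pathway 3: 783800 × 0.14 × 0.1 × 0.15 × 0.18 × 0.15 = 44.44146 kJ
Total at Species E: 124.715052 + 449.47305 + 44.44146 = 618.629562 kJ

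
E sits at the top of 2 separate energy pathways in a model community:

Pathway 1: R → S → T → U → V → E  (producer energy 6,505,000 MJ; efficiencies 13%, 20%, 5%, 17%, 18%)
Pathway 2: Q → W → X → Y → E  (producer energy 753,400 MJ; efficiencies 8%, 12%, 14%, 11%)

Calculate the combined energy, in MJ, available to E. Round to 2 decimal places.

Pathway 1: 6505000 × 0.13 × 0.2 × 0.05 × 0.17 × 0.18 = 258.7689 MJ
Pathway 2: 753400 × 0.08 × 0.12 × 0.14 × 0.11 = 111.382656 MJ
Total at E: 258.7689 + 111.382656 = 370.151556 MJ

370.15 MJ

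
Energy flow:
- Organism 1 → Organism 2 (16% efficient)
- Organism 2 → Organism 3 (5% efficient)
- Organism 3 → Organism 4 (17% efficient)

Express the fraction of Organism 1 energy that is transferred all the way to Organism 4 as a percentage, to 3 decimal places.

Product of link efficiencies: 0.16 × 0.05 × 0.17 = 0.00136
As a percentage: 0.00136 × 100 = 0.136%

0.136%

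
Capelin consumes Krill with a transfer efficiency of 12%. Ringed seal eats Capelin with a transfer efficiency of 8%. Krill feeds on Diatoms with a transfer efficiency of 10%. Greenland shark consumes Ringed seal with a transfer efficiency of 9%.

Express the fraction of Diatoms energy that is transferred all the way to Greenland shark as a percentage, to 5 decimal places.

0.00864%

Product of link efficiencies: 0.1 × 0.12 × 0.08 × 0.09 = 0.0000864
As a percentage: 0.0000864 × 100 = 0.00864%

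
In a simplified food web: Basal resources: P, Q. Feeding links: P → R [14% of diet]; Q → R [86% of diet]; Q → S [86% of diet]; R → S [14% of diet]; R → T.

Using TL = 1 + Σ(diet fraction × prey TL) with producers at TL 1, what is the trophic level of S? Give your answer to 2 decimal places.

R: 1 + (0.14×1 + 0.86×1) = 2
S: 1 + (0.86×1 + 0.14×2) = 2.14
T: 1 + 2 = 3

2.14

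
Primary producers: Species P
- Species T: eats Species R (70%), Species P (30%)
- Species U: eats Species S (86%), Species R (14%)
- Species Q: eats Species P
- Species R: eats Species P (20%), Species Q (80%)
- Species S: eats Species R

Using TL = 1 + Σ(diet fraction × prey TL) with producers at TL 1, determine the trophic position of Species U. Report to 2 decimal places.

4.66

Species Q: 1 + 1 = 2
Species R: 1 + (0.2×1 + 0.8×2) = 2.8
Species S: 1 + 2.8 = 3.8
Species T: 1 + (0.7×2.8 + 0.3×1) = 3.26
Species U: 1 + (0.86×3.8 + 0.14×2.8) = 4.66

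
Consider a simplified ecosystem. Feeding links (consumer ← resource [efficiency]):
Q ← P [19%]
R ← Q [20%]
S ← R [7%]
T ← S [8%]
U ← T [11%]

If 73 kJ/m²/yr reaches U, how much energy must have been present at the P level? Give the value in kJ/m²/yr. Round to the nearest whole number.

3118592 kJ/m²/yr

Cumulative transfer efficiency: 0.19 × 0.2 × 0.07 × 0.08 × 0.11 = 0.000023408
P energy = 73 / 0.000023408 = 3118592 kJ/m²/yr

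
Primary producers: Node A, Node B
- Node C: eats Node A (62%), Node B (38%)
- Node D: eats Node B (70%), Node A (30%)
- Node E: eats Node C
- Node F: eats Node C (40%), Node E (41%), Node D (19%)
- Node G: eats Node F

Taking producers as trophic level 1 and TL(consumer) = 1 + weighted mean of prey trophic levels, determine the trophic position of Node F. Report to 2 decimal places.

3.41

Node C: 1 + (0.62×1 + 0.38×1) = 2
Node D: 1 + (0.7×1 + 0.3×1) = 2
Node E: 1 + 2 = 3
Node F: 1 + (0.4×2 + 0.41×3 + 0.19×2) = 3.41
Node G: 1 + 3.41 = 4.41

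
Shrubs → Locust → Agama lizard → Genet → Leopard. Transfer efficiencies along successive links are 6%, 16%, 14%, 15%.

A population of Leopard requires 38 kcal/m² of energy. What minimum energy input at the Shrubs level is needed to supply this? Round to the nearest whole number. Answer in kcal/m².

188492 kcal/m²

Cumulative transfer efficiency: 0.06 × 0.16 × 0.14 × 0.15 = 0.0002016
Shrubs energy = 38 / 0.0002016 = 188492 kcal/m²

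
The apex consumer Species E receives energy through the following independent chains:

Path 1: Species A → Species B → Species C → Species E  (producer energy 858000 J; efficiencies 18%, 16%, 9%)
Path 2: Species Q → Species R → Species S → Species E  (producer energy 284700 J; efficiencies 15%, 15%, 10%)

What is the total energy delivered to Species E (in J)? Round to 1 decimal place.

2864.5 J

Path 1: 858000 × 0.18 × 0.16 × 0.09 = 2223.936 J
Path 2: 284700 × 0.15 × 0.15 × 0.1 = 640.575 J
Total at Species E: 2223.936 + 640.575 = 2864.511 J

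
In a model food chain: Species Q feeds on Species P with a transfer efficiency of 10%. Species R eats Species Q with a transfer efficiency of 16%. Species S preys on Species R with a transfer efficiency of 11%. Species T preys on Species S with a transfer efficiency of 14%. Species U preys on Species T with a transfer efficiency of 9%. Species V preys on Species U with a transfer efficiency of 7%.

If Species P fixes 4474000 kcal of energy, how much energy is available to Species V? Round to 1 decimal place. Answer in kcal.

6.9 kcal

Species Q: 4474000 × 0.1 = 447400 kcal
Species R: 447400 × 0.16 = 71584 kcal
Species S: 71584 × 0.11 = 7874.24 kcal
Species T: 7874.24 × 0.14 = 1102.3936 kcal
Species U: 1102.3936 × 0.09 = 99.215424 kcal
Species V: 99.215424 × 0.07 = 6.94507968 kcal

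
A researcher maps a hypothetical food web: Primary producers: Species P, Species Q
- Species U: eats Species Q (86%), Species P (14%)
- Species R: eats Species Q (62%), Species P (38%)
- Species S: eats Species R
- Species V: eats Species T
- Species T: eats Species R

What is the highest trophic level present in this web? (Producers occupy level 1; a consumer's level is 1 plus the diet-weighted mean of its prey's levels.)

Species R: 1 + (0.62×1 + 0.38×1) = 2
Species S: 1 + 2 = 3
Species T: 1 + 2 = 3
Species U: 1 + (0.86×1 + 0.14×1) = 2
Species V: 1 + 3 = 4

4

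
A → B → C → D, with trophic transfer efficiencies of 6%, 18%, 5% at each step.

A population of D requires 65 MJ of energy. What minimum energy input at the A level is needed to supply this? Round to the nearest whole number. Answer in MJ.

Cumulative transfer efficiency: 0.06 × 0.18 × 0.05 = 0.00054
A energy = 65 / 0.00054 = 120370 MJ

120370 MJ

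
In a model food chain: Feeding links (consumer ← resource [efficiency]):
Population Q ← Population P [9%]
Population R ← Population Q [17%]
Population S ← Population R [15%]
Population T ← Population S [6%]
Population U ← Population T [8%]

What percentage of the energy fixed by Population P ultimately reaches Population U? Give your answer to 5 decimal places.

Product of link efficiencies: 0.09 × 0.17 × 0.15 × 0.06 × 0.08 = 0.000011016
As a percentage: 0.000011016 × 100 = 0.00110%

0.00110%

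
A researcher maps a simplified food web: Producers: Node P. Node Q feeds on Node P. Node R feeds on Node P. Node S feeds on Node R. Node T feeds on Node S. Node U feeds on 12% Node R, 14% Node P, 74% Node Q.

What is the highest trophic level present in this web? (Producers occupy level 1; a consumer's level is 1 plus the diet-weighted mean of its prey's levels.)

4

Node Q: 1 + 1 = 2
Node R: 1 + 1 = 2
Node S: 1 + 2 = 3
Node T: 1 + 3 = 4
Node U: 1 + (0.12×2 + 0.14×1 + 0.74×2) = 2.86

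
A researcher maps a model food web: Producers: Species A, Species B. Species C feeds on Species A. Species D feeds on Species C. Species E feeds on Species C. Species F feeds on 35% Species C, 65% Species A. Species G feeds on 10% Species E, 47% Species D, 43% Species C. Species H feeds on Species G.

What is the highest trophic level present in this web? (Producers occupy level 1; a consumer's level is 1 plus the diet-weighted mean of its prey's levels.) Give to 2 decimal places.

Species C: 1 + 1 = 2
Species D: 1 + 2 = 3
Species E: 1 + 2 = 3
Species F: 1 + (0.35×2 + 0.65×1) = 2.35
Species G: 1 + (0.1×3 + 0.47×3 + 0.43×2) = 3.57
Species H: 1 + 3.57 = 4.57

4.57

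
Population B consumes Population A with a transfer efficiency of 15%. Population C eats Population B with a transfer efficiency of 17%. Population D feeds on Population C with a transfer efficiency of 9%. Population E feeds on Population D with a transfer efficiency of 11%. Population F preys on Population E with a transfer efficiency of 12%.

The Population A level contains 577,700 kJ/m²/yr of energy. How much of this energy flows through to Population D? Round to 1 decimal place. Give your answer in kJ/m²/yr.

1325.8 kJ/m²/yr

Population B: 577700 × 0.15 = 86655 kJ/m²/yr
Population C: 86655 × 0.17 = 14731.35 kJ/m²/yr
Population D: 14731.35 × 0.09 = 1325.8215 kJ/m²/yr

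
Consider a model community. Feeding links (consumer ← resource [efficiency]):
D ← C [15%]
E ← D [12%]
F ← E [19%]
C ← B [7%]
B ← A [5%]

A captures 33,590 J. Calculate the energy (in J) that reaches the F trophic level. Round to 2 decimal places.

B: 33590 × 0.05 = 1679.5 J
C: 1679.5 × 0.07 = 117.565 J
D: 117.565 × 0.15 = 17.63475 J
E: 17.63475 × 0.12 = 2.11617 J
F: 2.11617 × 0.19 = 0.4020723 J

0.40 J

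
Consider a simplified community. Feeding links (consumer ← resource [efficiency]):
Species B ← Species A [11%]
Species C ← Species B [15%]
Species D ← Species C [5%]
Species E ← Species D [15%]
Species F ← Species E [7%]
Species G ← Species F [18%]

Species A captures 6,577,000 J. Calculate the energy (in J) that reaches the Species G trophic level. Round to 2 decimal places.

10.26 J

Species B: 6577000 × 0.11 = 723470 J
Species C: 723470 × 0.15 = 108520.5 J
Species D: 108520.5 × 0.05 = 5426.025 J
Species E: 5426.025 × 0.15 = 813.90375 J
Species F: 813.90375 × 0.07 = 56.9732625 J
Species G: 56.9732625 × 0.18 = 10.25518725 J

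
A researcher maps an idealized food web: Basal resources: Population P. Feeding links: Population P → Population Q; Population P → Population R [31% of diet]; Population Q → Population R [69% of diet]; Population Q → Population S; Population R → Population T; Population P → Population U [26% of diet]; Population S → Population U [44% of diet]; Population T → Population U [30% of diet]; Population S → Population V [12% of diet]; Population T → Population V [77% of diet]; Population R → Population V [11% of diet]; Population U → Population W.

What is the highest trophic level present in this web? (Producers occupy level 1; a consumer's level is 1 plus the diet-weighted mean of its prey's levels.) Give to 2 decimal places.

4.69

Population Q: 1 + 1 = 2
Population R: 1 + (0.31×1 + 0.69×2) = 2.69
Population S: 1 + 2 = 3
Population T: 1 + 2.69 = 3.69
Population U: 1 + (0.26×1 + 0.44×3 + 0.3×3.69) = 3.687
Population V: 1 + (0.12×3 + 0.77×3.69 + 0.11×2.69) = 4.4972
Population W: 1 + 3.687 = 4.687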